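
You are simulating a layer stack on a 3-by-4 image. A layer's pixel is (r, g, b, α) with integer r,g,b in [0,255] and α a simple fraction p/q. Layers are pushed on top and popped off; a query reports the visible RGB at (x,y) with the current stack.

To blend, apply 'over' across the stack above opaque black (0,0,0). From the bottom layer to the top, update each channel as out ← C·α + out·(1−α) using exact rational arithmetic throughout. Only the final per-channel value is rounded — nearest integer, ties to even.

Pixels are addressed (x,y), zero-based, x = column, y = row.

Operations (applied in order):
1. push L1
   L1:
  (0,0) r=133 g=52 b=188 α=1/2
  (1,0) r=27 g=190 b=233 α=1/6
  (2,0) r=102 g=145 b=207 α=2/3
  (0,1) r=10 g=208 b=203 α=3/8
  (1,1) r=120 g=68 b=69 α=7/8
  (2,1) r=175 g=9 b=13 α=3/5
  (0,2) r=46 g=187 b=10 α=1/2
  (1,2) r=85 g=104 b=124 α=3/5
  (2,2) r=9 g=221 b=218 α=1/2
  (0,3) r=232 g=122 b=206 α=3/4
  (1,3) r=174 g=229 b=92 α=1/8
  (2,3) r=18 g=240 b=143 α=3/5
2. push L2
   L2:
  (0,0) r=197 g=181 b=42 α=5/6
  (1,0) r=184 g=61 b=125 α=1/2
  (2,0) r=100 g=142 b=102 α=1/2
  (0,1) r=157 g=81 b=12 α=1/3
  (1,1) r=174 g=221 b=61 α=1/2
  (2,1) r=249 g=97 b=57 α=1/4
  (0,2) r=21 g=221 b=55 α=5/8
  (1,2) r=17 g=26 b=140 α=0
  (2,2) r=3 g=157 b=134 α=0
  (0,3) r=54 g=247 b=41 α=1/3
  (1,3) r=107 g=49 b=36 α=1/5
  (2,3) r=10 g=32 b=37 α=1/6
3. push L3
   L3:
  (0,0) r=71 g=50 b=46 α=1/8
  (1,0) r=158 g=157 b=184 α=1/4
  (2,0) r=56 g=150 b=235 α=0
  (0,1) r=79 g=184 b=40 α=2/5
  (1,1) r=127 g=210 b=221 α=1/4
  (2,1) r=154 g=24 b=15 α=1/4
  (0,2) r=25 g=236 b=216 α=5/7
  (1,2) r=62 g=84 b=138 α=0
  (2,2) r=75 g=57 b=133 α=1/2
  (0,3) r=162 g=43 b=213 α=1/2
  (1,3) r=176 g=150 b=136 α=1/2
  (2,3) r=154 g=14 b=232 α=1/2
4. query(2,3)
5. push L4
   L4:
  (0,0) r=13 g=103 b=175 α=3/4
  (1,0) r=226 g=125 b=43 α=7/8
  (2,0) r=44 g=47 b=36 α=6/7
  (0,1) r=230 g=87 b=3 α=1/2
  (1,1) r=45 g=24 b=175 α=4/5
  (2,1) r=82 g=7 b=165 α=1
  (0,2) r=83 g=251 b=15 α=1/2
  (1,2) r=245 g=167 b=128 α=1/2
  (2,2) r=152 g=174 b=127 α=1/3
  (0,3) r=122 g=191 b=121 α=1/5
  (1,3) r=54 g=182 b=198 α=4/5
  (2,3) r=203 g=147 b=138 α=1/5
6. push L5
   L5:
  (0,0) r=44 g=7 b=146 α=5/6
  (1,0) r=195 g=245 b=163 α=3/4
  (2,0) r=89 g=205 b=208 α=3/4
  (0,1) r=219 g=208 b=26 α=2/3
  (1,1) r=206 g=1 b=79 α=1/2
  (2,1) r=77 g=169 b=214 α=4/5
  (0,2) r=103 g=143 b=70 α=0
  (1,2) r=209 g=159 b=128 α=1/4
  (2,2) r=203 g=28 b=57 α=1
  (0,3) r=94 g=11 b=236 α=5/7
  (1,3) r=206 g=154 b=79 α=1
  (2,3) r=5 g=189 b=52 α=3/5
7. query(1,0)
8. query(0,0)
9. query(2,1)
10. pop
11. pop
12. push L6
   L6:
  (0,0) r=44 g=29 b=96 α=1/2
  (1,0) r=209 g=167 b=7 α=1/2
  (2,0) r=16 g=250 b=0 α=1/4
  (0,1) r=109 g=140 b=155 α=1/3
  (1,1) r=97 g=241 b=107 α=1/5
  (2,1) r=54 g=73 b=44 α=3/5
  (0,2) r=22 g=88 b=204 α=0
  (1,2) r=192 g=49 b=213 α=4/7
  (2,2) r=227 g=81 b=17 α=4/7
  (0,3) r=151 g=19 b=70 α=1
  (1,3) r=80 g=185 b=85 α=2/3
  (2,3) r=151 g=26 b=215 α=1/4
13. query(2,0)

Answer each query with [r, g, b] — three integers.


at x=2,y=3 over L1,L2,L3:
after L1 α=3/5: [54/5, 144, 429/5]
after L2 α=1/6: [32/3, 376/3, 233/3]
after L3 α=1/2: [247/3, 209/3, 929/6]
rounded: [82, 70, 155]

(1,0) stack=L1,L2,L3,L4,L5; from [0,0,0]:
after L1 α=1/6: [9/2, 95/3, 233/6]
after L2 α=1/2: [377/4, 139/3, 983/12]
after L3 α=1/4: [1763/16, 74, 1719/16]
after L4 α=7/8: [27075/128, 949/8, 6535/128]
after L5 α=3/4: [101955/512, 6829/32, 69127/512]
→ [199, 213, 135]

(0,0) stack=L1,L2,L3,L4,L5; from [0,0,0]:
L1 α=1/2: [133/2, 26, 94]
L2 α=5/6: [701/4, 931/6, 152/3]
L3 α=1/8: [5191/32, 6817/48, 601/12]
L4 α=3/4: [6439/128, 21649/192, 6901/48]
L5 α=5/6: [11533/256, 28369/1152, 41941/288]
rounded: [45, 25, 146]

at x=2,y=1 over L1,L2,L3,L4,L5:
+L1 (α=3/5) → [105, 27/5, 39/5]
+L2 (α=1/4) → [141, 283/10, 201/10]
+L3 (α=1/4) → [577/4, 1089/40, 753/40]
+L4 (α=1) → [82, 7, 165]
+L5 (α=4/5) → [78, 683/5, 1021/5]
→ [78, 137, 204]

(2,0) stack=L1,L2,L3,L6; from [0,0,0]:
L1 α=2/3: [68, 290/3, 138]
L2 α=1/2: [84, 358/3, 120]
L3 α=0: [84, 358/3, 120]
L6 α=1/4: [67, 152, 90]
= [67, 152, 90]


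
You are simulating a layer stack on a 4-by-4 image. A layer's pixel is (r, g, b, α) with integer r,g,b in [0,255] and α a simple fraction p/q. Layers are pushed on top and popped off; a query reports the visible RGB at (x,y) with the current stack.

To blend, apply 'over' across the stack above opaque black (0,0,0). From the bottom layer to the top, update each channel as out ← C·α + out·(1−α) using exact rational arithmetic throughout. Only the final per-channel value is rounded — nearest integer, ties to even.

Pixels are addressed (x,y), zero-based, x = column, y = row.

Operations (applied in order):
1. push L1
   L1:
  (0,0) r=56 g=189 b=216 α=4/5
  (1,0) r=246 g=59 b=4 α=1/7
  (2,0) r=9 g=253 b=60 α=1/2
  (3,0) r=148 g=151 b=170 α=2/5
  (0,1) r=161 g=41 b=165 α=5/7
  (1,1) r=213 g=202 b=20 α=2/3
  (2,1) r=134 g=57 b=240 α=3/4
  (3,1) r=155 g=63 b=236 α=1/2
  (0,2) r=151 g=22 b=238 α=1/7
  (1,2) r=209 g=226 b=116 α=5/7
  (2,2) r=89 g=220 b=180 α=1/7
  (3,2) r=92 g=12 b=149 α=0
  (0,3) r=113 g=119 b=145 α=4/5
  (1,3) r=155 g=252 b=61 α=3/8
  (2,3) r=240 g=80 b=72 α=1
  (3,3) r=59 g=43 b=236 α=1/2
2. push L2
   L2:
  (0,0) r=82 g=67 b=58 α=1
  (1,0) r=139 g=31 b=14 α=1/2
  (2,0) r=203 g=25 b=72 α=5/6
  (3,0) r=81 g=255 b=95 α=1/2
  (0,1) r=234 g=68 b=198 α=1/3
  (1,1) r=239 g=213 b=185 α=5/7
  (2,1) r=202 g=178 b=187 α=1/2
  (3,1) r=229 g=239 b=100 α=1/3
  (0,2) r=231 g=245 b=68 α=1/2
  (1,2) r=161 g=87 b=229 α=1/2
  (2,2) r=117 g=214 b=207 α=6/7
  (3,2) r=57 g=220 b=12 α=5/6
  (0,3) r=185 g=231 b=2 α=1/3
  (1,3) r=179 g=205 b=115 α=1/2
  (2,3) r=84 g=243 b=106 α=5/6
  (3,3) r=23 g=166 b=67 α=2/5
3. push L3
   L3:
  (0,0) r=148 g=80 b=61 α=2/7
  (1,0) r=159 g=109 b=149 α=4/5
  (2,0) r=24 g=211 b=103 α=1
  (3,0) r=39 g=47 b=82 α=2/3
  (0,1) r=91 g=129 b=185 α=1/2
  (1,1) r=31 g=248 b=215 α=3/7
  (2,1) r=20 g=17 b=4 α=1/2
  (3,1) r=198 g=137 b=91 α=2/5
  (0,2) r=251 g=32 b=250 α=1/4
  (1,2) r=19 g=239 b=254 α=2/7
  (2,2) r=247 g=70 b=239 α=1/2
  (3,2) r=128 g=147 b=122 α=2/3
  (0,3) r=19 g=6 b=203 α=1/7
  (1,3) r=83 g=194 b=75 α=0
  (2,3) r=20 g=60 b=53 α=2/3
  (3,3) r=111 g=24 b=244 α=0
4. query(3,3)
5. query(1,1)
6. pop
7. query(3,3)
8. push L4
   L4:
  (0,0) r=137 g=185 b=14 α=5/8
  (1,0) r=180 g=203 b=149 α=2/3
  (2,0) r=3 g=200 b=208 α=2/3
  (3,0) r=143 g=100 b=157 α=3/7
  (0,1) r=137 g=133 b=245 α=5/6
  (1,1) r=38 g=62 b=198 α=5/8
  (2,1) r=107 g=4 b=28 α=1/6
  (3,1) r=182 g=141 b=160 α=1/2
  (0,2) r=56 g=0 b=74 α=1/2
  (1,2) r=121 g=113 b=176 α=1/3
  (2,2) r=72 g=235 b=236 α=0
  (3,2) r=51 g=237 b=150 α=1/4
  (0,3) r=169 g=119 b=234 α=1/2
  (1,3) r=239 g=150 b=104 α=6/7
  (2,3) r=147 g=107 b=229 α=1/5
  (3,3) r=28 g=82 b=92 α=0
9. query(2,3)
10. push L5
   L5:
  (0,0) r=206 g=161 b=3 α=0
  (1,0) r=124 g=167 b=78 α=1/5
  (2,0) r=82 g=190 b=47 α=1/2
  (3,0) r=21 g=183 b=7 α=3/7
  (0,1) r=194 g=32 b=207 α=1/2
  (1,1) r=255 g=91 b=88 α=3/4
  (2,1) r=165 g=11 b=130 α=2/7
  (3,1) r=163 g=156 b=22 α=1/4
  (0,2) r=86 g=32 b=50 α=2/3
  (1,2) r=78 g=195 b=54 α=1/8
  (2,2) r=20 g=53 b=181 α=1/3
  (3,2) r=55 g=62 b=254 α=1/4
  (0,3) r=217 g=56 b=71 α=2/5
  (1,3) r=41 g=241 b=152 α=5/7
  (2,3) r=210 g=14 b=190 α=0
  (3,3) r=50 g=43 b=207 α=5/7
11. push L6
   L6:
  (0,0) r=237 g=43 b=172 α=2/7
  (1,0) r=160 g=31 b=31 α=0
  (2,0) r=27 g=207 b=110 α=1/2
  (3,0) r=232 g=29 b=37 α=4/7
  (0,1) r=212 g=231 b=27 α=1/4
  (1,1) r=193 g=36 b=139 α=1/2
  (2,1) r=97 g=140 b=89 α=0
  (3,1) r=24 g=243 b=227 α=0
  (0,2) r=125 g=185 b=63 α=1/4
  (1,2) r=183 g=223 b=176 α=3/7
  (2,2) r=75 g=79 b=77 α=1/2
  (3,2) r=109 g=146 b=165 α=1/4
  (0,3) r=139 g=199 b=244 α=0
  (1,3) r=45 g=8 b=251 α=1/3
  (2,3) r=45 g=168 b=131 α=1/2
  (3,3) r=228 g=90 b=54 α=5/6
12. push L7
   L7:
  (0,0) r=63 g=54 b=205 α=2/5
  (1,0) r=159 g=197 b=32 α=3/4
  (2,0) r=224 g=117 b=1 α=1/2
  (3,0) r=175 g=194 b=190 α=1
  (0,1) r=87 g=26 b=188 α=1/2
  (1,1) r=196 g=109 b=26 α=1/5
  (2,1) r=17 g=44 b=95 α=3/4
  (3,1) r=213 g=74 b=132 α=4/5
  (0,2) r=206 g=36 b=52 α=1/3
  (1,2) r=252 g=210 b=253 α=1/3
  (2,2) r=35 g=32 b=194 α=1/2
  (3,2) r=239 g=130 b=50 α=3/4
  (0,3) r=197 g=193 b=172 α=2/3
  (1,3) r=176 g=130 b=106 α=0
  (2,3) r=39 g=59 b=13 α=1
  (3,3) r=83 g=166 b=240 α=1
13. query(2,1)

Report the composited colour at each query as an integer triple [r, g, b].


query (3,3) [L1,L2,L3] — begin 0,0,0
L1 α=1/2: [59/2, 43/2, 118]
L2 α=2/5: [269/10, 793/10, 488/5]
L3 α=0: [269/10, 793/10, 488/5]
→ [27, 79, 98]

(1,1) stack=L1,L2,L3; from [0,0,0]:
L1 α=2/3: [142, 404/3, 40/3]
L2 α=5/7: [1479/7, 4003/21, 2855/21]
L3 α=3/7: [6567/49, 31636/147, 24965/147]
rounded: [134, 215, 170]

at x=3,y=3 over L1,L2:
L1 α=1/2: [59/2, 43/2, 118]
L2 α=2/5: [269/10, 793/10, 488/5]
= [27, 79, 98]

at x=2,y=3 over L1,L2,L4:
+L1 (α=1) → [240, 80, 72]
+L2 (α=5/6) → [110, 1295/6, 301/3]
+L4 (α=1/5) → [587/5, 2911/15, 1891/15]
= [117, 194, 126]

query (2,1) [L1,L2,L4,L5,L6,L7] — begin 0,0,0
L1 α=3/4: [201/2, 171/4, 180]
L2 α=1/2: [605/4, 883/8, 367/2]
L4 α=1/6: [1151/8, 4447/48, 1891/12]
L5 α=2/7: [8395/56, 23291/336, 12575/84]
L6 α=0: [8395/56, 23291/336, 12575/84]
L7 α=3/4: [11251/224, 67643/1344, 36515/336]
→ [50, 50, 109]


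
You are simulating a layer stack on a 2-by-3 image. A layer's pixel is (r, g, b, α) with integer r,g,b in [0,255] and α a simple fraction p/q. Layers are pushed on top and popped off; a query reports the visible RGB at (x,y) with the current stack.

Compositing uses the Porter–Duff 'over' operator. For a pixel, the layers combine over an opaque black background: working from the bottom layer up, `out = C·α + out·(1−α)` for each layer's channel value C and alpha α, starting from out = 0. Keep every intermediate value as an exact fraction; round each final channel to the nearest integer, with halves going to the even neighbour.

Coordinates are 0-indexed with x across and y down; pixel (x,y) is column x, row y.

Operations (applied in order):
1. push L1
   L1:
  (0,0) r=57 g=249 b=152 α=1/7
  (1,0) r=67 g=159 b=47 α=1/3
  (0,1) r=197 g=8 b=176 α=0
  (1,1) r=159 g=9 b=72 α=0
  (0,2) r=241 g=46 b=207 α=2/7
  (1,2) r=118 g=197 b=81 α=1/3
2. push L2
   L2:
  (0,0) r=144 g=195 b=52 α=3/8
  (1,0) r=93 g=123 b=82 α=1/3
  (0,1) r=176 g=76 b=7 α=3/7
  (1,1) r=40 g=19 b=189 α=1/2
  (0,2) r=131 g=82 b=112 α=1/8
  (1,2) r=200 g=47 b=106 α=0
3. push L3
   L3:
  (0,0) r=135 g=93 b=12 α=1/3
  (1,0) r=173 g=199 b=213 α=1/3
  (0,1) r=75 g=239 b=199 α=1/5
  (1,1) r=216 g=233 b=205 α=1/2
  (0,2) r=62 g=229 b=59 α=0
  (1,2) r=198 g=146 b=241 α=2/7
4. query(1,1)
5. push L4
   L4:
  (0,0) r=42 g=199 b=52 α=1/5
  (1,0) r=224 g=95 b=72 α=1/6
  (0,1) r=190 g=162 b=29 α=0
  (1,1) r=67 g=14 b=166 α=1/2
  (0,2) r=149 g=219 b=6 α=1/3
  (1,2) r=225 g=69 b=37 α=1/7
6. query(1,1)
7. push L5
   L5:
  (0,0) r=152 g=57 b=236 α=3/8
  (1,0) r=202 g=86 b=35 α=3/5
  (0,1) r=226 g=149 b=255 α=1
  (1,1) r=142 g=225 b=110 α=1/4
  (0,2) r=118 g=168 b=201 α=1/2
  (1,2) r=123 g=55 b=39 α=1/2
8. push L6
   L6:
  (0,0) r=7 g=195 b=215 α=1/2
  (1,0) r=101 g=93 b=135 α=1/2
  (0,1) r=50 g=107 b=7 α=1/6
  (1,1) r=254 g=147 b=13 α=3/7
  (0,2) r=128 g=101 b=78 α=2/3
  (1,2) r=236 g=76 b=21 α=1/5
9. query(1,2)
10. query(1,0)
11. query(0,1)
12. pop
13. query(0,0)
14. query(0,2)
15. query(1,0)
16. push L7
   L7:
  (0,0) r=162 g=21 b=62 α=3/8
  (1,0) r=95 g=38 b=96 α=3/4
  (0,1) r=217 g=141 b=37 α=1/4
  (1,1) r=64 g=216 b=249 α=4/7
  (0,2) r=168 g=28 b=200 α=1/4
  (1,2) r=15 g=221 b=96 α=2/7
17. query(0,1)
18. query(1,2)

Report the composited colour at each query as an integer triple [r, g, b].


query (1,1) [L1,L2,L3] — begin 0,0,0
+L1 (α=0) → [0, 0, 0]
+L2 (α=1/2) → [20, 19/2, 189/2]
+L3 (α=1/2) → [118, 485/4, 599/4]
→ [118, 121, 150]

query (1,1) [L1,L2,L3,L4] — begin 0,0,0
+L1 (α=0) → [0, 0, 0]
+L2 (α=1/2) → [20, 19/2, 189/2]
+L3 (α=1/2) → [118, 485/4, 599/4]
+L4 (α=1/2) → [185/2, 541/8, 1263/8]
→ [92, 68, 158]

at x=1,y=2 over L1,L2,L3,L4,L5,L6:
+L1 (α=1/3) → [118/3, 197/3, 27]
+L2 (α=0) → [118/3, 197/3, 27]
+L3 (α=2/7) → [254/3, 1861/21, 617/7]
+L4 (α=1/7) → [733/7, 4205/49, 3961/49]
+L5 (α=1/2) → [797/7, 3450/49, 2936/49]
+L6 (α=1/5) → [968/7, 17524/245, 12773/245]
rounded: [138, 72, 52]

at x=1,y=0 over L1,L2,L3,L4,L5,L6:
L1 α=1/3: [67/3, 53, 47/3]
L2 α=1/3: [413/9, 229/3, 340/9]
L3 α=1/3: [2383/27, 1055/9, 2597/27]
L4 α=1/6: [17963/162, 3065/27, 14929/162]
L5 α=3/5: [67049/405, 13096/135, 23434/405]
L6 α=1/2: [53977/405, 25651/270, 78109/810]
= [133, 95, 96]

(0,1) stack=L1,L2,L3,L4,L5,L6; from [0,0,0]:
after L1 α=0: [0, 0, 0]
after L2 α=3/7: [528/7, 228/7, 3]
after L3 α=1/5: [2637/35, 517/7, 211/5]
after L4 α=0: [2637/35, 517/7, 211/5]
after L5 α=1: [226, 149, 255]
after L6 α=1/6: [590/3, 142, 641/3]
→ [197, 142, 214]

at x=0,y=0 over L1,L2,L3,L4,L5:
+L1 (α=1/7) → [57/7, 249/7, 152/7]
+L2 (α=3/8) → [3309/56, 1335/14, 463/14]
+L3 (α=1/3) → [2363/28, 662/7, 547/21]
+L4 (α=1/5) → [2657/35, 4041/35, 656/21]
+L5 (α=3/8) → [5849/56, 2619/28, 4537/42]
rounded: [104, 94, 108]

at x=0,y=2 over L1,L2,L3,L4,L5:
L1 α=2/7: [482/7, 92/7, 414/7]
L2 α=1/8: [613/8, 87/4, 263/4]
L3 α=0: [613/8, 87/4, 263/4]
L4 α=1/3: [403/4, 175/2, 275/6]
L5 α=1/2: [875/8, 511/4, 1481/12]
= [109, 128, 123]

query (1,0) [L1,L2,L3,L4,L5] — begin 0,0,0
after L1 α=1/3: [67/3, 53, 47/3]
after L2 α=1/3: [413/9, 229/3, 340/9]
after L3 α=1/3: [2383/27, 1055/9, 2597/27]
after L4 α=1/6: [17963/162, 3065/27, 14929/162]
after L5 α=3/5: [67049/405, 13096/135, 23434/405]
= [166, 97, 58]

at x=0,y=1 over L1,L2,L3,L4,L5,L7:
+L1 (α=0) → [0, 0, 0]
+L2 (α=3/7) → [528/7, 228/7, 3]
+L3 (α=1/5) → [2637/35, 517/7, 211/5]
+L4 (α=0) → [2637/35, 517/7, 211/5]
+L5 (α=1) → [226, 149, 255]
+L7 (α=1/4) → [895/4, 147, 401/2]
rounded: [224, 147, 200]

query (1,2) [L1,L2,L3,L4,L5,L7] — begin 0,0,0
L1 α=1/3: [118/3, 197/3, 27]
L2 α=0: [118/3, 197/3, 27]
L3 α=2/7: [254/3, 1861/21, 617/7]
L4 α=1/7: [733/7, 4205/49, 3961/49]
L5 α=1/2: [797/7, 3450/49, 2936/49]
L7 α=2/7: [4195/49, 38908/343, 24088/343]
= [86, 113, 70]


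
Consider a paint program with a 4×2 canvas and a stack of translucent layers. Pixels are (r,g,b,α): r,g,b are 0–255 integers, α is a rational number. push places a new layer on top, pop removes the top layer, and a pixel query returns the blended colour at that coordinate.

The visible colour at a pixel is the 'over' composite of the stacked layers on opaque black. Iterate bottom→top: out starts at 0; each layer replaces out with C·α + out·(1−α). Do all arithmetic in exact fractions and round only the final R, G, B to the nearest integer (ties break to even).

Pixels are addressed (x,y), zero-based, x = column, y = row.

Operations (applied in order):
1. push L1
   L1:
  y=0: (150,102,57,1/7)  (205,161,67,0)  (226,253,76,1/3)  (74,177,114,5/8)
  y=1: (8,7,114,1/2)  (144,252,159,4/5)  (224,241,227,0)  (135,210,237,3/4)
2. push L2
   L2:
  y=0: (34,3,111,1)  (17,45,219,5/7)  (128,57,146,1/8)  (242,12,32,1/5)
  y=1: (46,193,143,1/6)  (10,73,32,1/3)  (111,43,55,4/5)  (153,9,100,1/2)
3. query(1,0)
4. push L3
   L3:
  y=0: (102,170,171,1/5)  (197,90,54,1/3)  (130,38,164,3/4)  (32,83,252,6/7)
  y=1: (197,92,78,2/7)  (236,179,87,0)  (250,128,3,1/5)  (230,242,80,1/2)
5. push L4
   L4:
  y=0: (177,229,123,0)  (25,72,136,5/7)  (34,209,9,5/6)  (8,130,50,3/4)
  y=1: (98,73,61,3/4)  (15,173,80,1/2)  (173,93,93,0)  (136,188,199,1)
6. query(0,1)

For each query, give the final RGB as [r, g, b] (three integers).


query (1,0) [L1,L2] — begin 0,0,0
L1 α=0: [0, 0, 0]
L2 α=5/7: [85/7, 225/7, 1095/7]
rounded: [12, 32, 156]

(0,1) stack=L1,L2,L3,L4; from [0,0,0]:
+L1 (α=1/2) → [4, 7/2, 57]
+L2 (α=1/6) → [11, 421/12, 214/3]
+L3 (α=2/7) → [449/7, 4313/84, 1538/21]
+L4 (α=3/4) → [2507/28, 22709/336, 5381/84]
rounded: [90, 68, 64]


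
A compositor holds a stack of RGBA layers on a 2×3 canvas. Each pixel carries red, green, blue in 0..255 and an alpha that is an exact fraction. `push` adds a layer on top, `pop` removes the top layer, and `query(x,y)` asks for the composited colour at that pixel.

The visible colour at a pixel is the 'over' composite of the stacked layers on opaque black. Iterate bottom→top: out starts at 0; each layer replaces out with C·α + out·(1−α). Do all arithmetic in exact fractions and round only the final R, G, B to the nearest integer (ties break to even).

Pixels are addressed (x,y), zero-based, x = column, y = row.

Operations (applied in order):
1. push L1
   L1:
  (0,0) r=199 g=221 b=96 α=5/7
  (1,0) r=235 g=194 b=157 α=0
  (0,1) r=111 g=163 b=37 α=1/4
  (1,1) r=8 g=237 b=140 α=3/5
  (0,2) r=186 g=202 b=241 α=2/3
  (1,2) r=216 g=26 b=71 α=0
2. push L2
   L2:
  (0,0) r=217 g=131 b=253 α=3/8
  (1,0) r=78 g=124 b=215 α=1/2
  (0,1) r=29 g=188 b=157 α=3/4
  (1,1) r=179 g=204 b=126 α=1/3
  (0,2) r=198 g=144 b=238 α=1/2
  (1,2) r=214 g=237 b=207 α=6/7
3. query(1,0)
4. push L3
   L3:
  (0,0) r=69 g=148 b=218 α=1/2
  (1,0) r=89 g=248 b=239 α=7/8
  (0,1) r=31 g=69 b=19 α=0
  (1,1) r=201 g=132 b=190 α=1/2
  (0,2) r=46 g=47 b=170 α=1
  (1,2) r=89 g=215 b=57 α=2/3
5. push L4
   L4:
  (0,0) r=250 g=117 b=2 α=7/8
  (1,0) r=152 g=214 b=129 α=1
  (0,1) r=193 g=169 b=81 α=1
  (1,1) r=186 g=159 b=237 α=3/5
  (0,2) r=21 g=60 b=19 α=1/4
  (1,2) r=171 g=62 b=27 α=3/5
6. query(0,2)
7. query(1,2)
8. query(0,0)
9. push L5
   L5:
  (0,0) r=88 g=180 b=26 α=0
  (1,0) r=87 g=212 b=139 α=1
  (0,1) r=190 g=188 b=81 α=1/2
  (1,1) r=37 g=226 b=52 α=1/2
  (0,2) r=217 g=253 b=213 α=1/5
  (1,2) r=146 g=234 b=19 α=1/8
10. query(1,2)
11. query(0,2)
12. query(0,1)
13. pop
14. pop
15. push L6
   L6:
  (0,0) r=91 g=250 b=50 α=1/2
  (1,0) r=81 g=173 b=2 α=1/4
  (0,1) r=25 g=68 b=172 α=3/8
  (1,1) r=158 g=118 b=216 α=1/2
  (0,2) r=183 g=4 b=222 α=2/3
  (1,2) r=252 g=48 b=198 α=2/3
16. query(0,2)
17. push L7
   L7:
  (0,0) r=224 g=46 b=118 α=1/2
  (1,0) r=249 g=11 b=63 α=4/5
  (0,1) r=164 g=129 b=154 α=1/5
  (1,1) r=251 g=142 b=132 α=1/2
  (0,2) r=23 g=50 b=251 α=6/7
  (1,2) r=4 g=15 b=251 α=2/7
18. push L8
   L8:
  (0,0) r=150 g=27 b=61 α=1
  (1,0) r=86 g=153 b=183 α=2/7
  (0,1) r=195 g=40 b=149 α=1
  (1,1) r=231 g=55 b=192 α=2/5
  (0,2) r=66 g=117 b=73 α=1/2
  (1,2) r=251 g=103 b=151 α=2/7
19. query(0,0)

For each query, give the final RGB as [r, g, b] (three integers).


(1,0) stack=L1,L2; from [0,0,0]:
after L1 α=0: [0, 0, 0]
after L2 α=1/2: [39, 62, 215/2]
= [39, 62, 108]

(0,2) stack=L1,L2,L3,L4; from [0,0,0]:
after L1 α=2/3: [124, 404/3, 482/3]
after L2 α=1/2: [161, 418/3, 598/3]
after L3 α=1: [46, 47, 170]
after L4 α=1/4: [159/4, 201/4, 529/4]
rounded: [40, 50, 132]

(1,2) stack=L1,L2,L3,L4; from [0,0,0]:
after L1 α=0: [0, 0, 0]
after L2 α=6/7: [1284/7, 1422/7, 1242/7]
after L3 α=2/3: [2530/21, 4432/21, 680/7]
after L4 α=3/5: [15833/105, 2554/21, 1927/35]
rounded: [151, 122, 55]

(0,0) stack=L1,L2,L3,L4; from [0,0,0]:
after L1 α=5/7: [995/7, 1105/7, 480/7]
after L2 α=3/8: [2383/14, 2069/14, 7713/56]
after L3 α=1/2: [3349/28, 4141/28, 19921/112]
after L4 α=7/8: [52349/224, 27073/224, 21489/896]
rounded: [234, 121, 24]

(1,2) stack=L1,L2,L3,L4,L5; from [0,0,0]:
L1 α=0: [0, 0, 0]
L2 α=6/7: [1284/7, 1422/7, 1242/7]
L3 α=2/3: [2530/21, 4432/21, 680/7]
L4 α=3/5: [15833/105, 2554/21, 1927/35]
L5 α=1/8: [18023/120, 407/3, 1011/20]
→ [150, 136, 51]

at x=0,y=2 over L1,L2,L3,L4,L5:
after L1 α=2/3: [124, 404/3, 482/3]
after L2 α=1/2: [161, 418/3, 598/3]
after L3 α=1: [46, 47, 170]
after L4 α=1/4: [159/4, 201/4, 529/4]
after L5 α=1/5: [376/5, 454/5, 742/5]
= [75, 91, 148]

query (0,1) [L1,L2,L3,L4,L5] — begin 0,0,0
L1 α=1/4: [111/4, 163/4, 37/4]
L2 α=3/4: [459/16, 2419/16, 1921/16]
L3 α=0: [459/16, 2419/16, 1921/16]
L4 α=1: [193, 169, 81]
L5 α=1/2: [383/2, 357/2, 81]
rounded: [192, 178, 81]

(0,2) stack=L1,L2,L3,L6; from [0,0,0]:
L1 α=2/3: [124, 404/3, 482/3]
L2 α=1/2: [161, 418/3, 598/3]
L3 α=1: [46, 47, 170]
L6 α=2/3: [412/3, 55/3, 614/3]
rounded: [137, 18, 205]

query (0,0) [L1,L2,L3,L6,L7,L8] — begin 0,0,0
+L1 (α=5/7) → [995/7, 1105/7, 480/7]
+L2 (α=3/8) → [2383/14, 2069/14, 7713/56]
+L3 (α=1/2) → [3349/28, 4141/28, 19921/112]
+L6 (α=1/2) → [5897/56, 11141/56, 25521/224]
+L7 (α=1/2) → [18441/112, 13717/112, 51953/448]
+L8 (α=1) → [150, 27, 61]
= [150, 27, 61]


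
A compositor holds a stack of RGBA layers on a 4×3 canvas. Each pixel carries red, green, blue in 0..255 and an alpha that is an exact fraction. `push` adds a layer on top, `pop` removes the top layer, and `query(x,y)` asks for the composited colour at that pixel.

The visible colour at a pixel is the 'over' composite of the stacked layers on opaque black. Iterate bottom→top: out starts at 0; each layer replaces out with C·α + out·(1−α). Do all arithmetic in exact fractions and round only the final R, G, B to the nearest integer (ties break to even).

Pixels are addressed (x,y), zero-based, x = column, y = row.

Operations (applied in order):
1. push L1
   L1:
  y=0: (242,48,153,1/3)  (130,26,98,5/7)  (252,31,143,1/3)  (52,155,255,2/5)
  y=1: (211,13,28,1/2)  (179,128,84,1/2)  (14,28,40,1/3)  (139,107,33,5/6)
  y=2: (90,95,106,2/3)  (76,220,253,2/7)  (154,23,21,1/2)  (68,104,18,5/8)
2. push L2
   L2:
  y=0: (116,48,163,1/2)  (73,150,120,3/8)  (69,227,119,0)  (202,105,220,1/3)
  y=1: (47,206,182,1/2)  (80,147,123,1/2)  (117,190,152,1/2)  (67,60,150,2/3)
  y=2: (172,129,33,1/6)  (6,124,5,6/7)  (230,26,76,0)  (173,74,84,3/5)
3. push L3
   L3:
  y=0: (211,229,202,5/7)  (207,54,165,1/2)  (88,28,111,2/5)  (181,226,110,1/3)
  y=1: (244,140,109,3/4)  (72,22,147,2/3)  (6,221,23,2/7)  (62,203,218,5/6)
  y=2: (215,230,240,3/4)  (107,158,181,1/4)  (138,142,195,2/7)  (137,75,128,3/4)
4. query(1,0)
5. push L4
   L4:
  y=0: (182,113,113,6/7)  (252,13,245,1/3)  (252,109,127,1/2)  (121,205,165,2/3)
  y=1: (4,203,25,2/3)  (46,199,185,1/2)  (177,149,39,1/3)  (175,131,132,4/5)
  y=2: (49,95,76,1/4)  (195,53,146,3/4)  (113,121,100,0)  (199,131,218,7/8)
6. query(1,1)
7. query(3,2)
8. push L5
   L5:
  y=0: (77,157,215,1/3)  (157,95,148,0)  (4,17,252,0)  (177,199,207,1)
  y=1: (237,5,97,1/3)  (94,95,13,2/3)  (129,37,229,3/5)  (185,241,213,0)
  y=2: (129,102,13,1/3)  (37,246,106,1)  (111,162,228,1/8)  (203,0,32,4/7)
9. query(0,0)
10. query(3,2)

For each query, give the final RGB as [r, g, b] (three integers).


(1,0) stack=L1,L2,L3; from [0,0,0]:
L1 α=5/7: [650/7, 130/7, 70]
L2 α=3/8: [4783/56, 475/7, 355/4]
L3 α=1/2: [16375/112, 853/14, 1015/8]
rounded: [146, 61, 127]

at x=1,y=1 over L1,L2,L3,L4:
+L1 (α=1/2) → [179/2, 64, 42]
+L2 (α=1/2) → [339/4, 211/2, 165/2]
+L3 (α=2/3) → [305/4, 299/6, 251/2]
+L4 (α=1/2) → [489/8, 1493/12, 621/4]
→ [61, 124, 155]

at x=3,y=2 over L1,L2,L3,L4:
after L1 α=5/8: [85/2, 65, 45/4]
after L2 α=3/5: [604/5, 352/5, 549/10]
after L3 α=3/4: [2659/20, 1477/20, 4389/40]
after L4 α=7/8: [30519/160, 19817/160, 65429/320]
rounded: [191, 124, 204]

query (0,0) [L1,L2,L3,L4,L5] — begin 0,0,0
after L1 α=1/3: [242/3, 16, 51]
after L2 α=1/2: [295/3, 32, 107]
after L3 α=5/7: [3755/21, 1209/7, 1224/7]
after L4 α=6/7: [26687/147, 5955/49, 5970/49]
after L5 α=1/3: [64693/441, 19603/147, 22475/147]
rounded: [147, 133, 153]

at x=3,y=2 over L1,L2,L3,L4,L5:
after L1 α=5/8: [85/2, 65, 45/4]
after L2 α=3/5: [604/5, 352/5, 549/10]
after L3 α=3/4: [2659/20, 1477/20, 4389/40]
after L4 α=7/8: [30519/160, 19817/160, 65429/320]
after L5 α=4/7: [221477/1120, 8493/160, 237247/2240]
= [198, 53, 106]


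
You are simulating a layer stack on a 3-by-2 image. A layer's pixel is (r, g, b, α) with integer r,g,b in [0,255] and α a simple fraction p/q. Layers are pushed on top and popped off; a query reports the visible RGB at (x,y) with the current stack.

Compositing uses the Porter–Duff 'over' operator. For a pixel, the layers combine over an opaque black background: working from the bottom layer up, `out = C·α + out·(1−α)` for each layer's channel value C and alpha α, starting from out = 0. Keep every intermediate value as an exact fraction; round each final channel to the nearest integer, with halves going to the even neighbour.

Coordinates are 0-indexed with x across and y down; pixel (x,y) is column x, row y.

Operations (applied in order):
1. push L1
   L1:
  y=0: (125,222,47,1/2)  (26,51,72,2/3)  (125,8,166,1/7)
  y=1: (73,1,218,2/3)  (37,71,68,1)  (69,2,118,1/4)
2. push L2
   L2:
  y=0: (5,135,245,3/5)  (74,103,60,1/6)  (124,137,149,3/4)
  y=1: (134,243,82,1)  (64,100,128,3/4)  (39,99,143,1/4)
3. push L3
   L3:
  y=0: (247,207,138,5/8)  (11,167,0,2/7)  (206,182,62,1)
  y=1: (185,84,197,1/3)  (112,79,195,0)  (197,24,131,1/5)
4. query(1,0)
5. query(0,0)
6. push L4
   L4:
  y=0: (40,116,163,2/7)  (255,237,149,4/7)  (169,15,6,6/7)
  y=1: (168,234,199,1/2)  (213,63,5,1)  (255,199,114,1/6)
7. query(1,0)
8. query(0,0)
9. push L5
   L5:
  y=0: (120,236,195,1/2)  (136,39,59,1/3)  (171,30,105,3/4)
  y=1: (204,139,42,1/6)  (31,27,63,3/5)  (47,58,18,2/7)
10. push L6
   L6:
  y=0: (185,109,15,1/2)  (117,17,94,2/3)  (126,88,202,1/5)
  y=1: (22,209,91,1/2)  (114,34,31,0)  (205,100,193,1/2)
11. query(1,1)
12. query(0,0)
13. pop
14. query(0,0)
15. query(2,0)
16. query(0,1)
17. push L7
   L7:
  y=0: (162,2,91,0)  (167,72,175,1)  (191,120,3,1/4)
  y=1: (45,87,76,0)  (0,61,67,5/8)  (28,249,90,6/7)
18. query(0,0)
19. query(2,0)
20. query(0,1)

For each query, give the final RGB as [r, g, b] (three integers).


at x=1,y=0 over L1,L2,L3:
L1 α=2/3: [52/3, 34, 48]
L2 α=1/6: [241/9, 91/2, 50]
L3 α=2/7: [1403/63, 1123/14, 250/7]
rounded: [22, 80, 36]

(0,0) stack=L1,L2,L3; from [0,0,0]:
+L1 (α=1/2) → [125/2, 111, 47/2]
+L2 (α=3/5) → [28, 627/5, 782/5]
+L3 (α=5/8) → [1319/8, 882/5, 1449/10]
= [165, 176, 145]

at x=1,y=0 over L1,L2,L3,L4:
L1 α=2/3: [52/3, 34, 48]
L2 α=1/6: [241/9, 91/2, 50]
L3 α=2/7: [1403/63, 1123/14, 250/7]
L4 α=4/7: [22823/147, 16641/98, 4922/49]
= [155, 170, 100]

(0,0) stack=L1,L2,L3,L4; from [0,0,0]:
after L1 α=1/2: [125/2, 111, 47/2]
after L2 α=3/5: [28, 627/5, 782/5]
after L3 α=5/8: [1319/8, 882/5, 1449/10]
after L4 α=2/7: [7235/56, 1114/7, 2101/14]
rounded: [129, 159, 150]

at x=1,y=1 over L1,L2,L3,L4,L5,L6:
+L1 (α=1) → [37, 71, 68]
+L2 (α=3/4) → [229/4, 371/4, 113]
+L3 (α=0) → [229/4, 371/4, 113]
+L4 (α=1) → [213, 63, 5]
+L5 (α=3/5) → [519/5, 207/5, 199/5]
+L6 (α=0) → [519/5, 207/5, 199/5]
= [104, 41, 40]

query (0,0) [L1,L2,L3,L4,L5,L6] — begin 0,0,0
+L1 (α=1/2) → [125/2, 111, 47/2]
+L2 (α=3/5) → [28, 627/5, 782/5]
+L3 (α=5/8) → [1319/8, 882/5, 1449/10]
+L4 (α=2/7) → [7235/56, 1114/7, 2101/14]
+L5 (α=1/2) → [13955/112, 1383/7, 4831/28]
+L6 (α=1/2) → [34675/224, 1073/7, 5251/56]
→ [155, 153, 94]

at x=0,y=0 over L1,L2,L3,L4,L5:
L1 α=1/2: [125/2, 111, 47/2]
L2 α=3/5: [28, 627/5, 782/5]
L3 α=5/8: [1319/8, 882/5, 1449/10]
L4 α=2/7: [7235/56, 1114/7, 2101/14]
L5 α=1/2: [13955/112, 1383/7, 4831/28]
rounded: [125, 198, 173]

query (2,0) [L1,L2,L3,L4,L5] — begin 0,0,0
after L1 α=1/7: [125/7, 8/7, 166/7]
after L2 α=3/4: [2729/28, 2885/28, 3295/28]
after L3 α=1: [206, 182, 62]
after L4 α=6/7: [1220/7, 272/7, 14]
after L5 α=3/4: [4811/28, 451/14, 329/4]
→ [172, 32, 82]

at x=0,y=1 over L1,L2,L3,L4,L5:
L1 α=2/3: [146/3, 2/3, 436/3]
L2 α=1: [134, 243, 82]
L3 α=1/3: [151, 190, 361/3]
L4 α=1/2: [319/2, 212, 479/3]
L5 α=1/6: [2003/12, 1199/6, 2521/18]
→ [167, 200, 140]

at x=0,y=0 over L1,L2,L3,L4,L5,L7:
L1 α=1/2: [125/2, 111, 47/2]
L2 α=3/5: [28, 627/5, 782/5]
L3 α=5/8: [1319/8, 882/5, 1449/10]
L4 α=2/7: [7235/56, 1114/7, 2101/14]
L5 α=1/2: [13955/112, 1383/7, 4831/28]
L7 α=0: [13955/112, 1383/7, 4831/28]
→ [125, 198, 173]

(2,0) stack=L1,L2,L3,L4,L5,L7; from [0,0,0]:
after L1 α=1/7: [125/7, 8/7, 166/7]
after L2 α=3/4: [2729/28, 2885/28, 3295/28]
after L3 α=1: [206, 182, 62]
after L4 α=6/7: [1220/7, 272/7, 14]
after L5 α=3/4: [4811/28, 451/14, 329/4]
after L7 α=1/4: [19781/112, 3033/56, 999/16]
rounded: [177, 54, 62]

at x=0,y=1 over L1,L2,L3,L4,L5,L7:
L1 α=2/3: [146/3, 2/3, 436/3]
L2 α=1: [134, 243, 82]
L3 α=1/3: [151, 190, 361/3]
L4 α=1/2: [319/2, 212, 479/3]
L5 α=1/6: [2003/12, 1199/6, 2521/18]
L7 α=0: [2003/12, 1199/6, 2521/18]
rounded: [167, 200, 140]


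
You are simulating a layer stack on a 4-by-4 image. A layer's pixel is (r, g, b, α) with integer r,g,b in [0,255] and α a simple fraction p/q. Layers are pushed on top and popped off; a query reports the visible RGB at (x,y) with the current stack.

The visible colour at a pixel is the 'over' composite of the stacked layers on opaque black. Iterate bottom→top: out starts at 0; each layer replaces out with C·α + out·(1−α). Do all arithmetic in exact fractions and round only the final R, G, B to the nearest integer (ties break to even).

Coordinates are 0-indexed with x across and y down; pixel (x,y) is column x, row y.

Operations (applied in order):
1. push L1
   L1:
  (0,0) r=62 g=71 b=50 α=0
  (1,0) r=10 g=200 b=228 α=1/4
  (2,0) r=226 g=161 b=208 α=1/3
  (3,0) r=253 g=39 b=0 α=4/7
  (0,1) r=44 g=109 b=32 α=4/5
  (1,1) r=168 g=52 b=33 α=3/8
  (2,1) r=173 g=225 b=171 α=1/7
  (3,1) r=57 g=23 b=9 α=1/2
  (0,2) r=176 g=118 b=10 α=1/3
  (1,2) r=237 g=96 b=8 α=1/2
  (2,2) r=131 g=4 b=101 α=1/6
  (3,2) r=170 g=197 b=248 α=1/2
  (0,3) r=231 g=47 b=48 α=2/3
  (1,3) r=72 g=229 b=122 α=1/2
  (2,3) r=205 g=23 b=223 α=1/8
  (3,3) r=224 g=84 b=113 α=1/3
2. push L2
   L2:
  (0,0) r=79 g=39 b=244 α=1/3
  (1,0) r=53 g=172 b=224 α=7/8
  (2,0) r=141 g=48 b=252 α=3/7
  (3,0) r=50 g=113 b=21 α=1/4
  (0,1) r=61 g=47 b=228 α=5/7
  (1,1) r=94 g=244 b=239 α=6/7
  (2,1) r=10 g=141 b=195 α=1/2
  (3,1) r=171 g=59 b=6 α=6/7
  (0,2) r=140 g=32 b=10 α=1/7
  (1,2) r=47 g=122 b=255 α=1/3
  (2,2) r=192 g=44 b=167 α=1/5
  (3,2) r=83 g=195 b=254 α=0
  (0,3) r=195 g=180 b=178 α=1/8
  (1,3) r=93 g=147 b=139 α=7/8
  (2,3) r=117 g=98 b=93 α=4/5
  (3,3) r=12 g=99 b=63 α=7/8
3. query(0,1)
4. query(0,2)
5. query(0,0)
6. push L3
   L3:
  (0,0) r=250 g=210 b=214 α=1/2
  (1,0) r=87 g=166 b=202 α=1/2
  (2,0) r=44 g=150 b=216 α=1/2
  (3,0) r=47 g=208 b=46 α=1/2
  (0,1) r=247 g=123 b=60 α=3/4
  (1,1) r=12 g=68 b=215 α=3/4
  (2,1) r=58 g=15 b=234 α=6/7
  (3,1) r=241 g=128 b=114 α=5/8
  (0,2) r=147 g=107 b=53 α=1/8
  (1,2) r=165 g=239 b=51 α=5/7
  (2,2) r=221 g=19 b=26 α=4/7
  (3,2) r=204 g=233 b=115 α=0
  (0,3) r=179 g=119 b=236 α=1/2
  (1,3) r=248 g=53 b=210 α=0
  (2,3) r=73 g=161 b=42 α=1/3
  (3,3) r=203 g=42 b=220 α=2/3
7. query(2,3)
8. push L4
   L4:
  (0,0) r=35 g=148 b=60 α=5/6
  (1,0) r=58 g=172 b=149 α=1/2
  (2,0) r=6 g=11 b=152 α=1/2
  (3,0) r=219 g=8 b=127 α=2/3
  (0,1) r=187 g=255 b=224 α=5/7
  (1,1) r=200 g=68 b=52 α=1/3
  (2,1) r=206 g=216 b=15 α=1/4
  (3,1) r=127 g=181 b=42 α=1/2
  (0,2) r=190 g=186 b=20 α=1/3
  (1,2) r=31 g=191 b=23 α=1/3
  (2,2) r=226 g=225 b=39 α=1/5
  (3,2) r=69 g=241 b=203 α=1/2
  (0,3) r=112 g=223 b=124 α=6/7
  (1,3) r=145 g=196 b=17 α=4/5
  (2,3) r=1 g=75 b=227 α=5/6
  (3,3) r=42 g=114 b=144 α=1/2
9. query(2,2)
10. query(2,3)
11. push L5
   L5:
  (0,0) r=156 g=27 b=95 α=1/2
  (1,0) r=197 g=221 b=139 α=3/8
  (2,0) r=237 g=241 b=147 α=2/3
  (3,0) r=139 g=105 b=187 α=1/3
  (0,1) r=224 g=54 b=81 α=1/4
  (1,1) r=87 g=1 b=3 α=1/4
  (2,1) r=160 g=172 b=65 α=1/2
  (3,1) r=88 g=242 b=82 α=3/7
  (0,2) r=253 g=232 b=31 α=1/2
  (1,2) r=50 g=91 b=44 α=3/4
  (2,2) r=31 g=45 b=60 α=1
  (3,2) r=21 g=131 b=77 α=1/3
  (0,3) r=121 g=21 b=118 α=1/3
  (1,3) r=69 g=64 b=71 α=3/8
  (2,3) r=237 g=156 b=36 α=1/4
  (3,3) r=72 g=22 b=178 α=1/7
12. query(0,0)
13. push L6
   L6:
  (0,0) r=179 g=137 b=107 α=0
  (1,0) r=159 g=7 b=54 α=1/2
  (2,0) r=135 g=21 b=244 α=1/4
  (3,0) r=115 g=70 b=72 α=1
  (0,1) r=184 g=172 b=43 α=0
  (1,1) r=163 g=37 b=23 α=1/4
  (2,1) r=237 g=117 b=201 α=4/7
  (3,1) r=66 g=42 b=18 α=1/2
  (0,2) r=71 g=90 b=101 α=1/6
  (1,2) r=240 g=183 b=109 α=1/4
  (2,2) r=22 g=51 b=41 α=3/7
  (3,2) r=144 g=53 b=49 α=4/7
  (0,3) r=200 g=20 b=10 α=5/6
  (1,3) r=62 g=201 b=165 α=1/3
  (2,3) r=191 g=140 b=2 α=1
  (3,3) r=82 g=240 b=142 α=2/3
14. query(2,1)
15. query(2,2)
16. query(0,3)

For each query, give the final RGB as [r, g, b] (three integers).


query (0,1) [L1,L2] — begin 0,0,0
L1 α=4/5: [176/5, 436/5, 128/5]
L2 α=5/7: [1877/35, 2047/35, 5956/35]
rounded: [54, 58, 170]

(0,2) stack=L1,L2; from [0,0,0]:
+L1 (α=1/3) → [176/3, 118/3, 10/3]
+L2 (α=1/7) → [492/7, 268/7, 30/7]
= [70, 38, 4]

query (0,0) [L1,L2] — begin 0,0,0
L1 α=0: [0, 0, 0]
L2 α=1/3: [79/3, 13, 244/3]
→ [26, 13, 81]

query (2,3) [L1,L2,L3] — begin 0,0,0
+L1 (α=1/8) → [205/8, 23/8, 223/8]
+L2 (α=4/5) → [3949/40, 3159/40, 3199/40]
+L3 (α=1/3) → [1803/20, 6379/60, 4039/60]
→ [90, 106, 67]

query (2,2) [L1,L2,L3,L4] — begin 0,0,0
L1 α=1/6: [131/6, 2/3, 101/6]
L2 α=1/5: [838/15, 28/3, 703/15]
L3 α=4/7: [5258/35, 104/7, 1223/35]
L4 α=1/5: [28942/175, 1991/35, 6257/175]
rounded: [165, 57, 36]

query (2,3) [L1,L2,L3,L4] — begin 0,0,0
after L1 α=1/8: [205/8, 23/8, 223/8]
after L2 α=4/5: [3949/40, 3159/40, 3199/40]
after L3 α=1/3: [1803/20, 6379/60, 4039/60]
after L4 α=5/6: [1903/120, 28879/360, 72139/360]
rounded: [16, 80, 200]

query (0,0) [L1,L2,L3,L4,L5] — begin 0,0,0
+L1 (α=0) → [0, 0, 0]
+L2 (α=1/3) → [79/3, 13, 244/3]
+L3 (α=1/2) → [829/6, 223/2, 443/3]
+L4 (α=5/6) → [1879/36, 1703/12, 1343/18]
+L5 (α=1/2) → [7495/72, 2027/24, 3053/36]
→ [104, 84, 85]

at x=2,y=1 over L1,L2,L3,L4,L5,L6:
L1 α=1/7: [173/7, 225/7, 171/7]
L2 α=1/2: [243/14, 606/7, 768/7]
L3 α=6/7: [5115/98, 1236/49, 10596/49]
L4 α=1/4: [35533/392, 3573/49, 32523/196]
L5 α=1/2: [98253/784, 12001/98, 45263/392]
L6 α=4/7: [1037991/5488, 81867/686, 450957/2744]
rounded: [189, 119, 164]

(2,2) stack=L1,L2,L3,L4,L5,L6; from [0,0,0]:
L1 α=1/6: [131/6, 2/3, 101/6]
L2 α=1/5: [838/15, 28/3, 703/15]
L3 α=4/7: [5258/35, 104/7, 1223/35]
L4 α=1/5: [28942/175, 1991/35, 6257/175]
L5 α=1: [31, 45, 60]
L6 α=3/7: [190/7, 333/7, 363/7]
→ [27, 48, 52]

(0,3) stack=L1,L2,L3,L4,L5,L6; from [0,0,0]:
L1 α=2/3: [154, 94/3, 32]
L2 α=1/8: [1273/8, 599/12, 201/4]
L3 α=1/2: [2705/16, 2027/24, 1145/8]
L4 α=6/7: [13457/112, 4877/24, 7097/56]
L5 α=1/3: [20233/168, 5129/36, 3467/28]
L6 α=5/6: [188233/1008, 8729/216, 4867/168]
→ [187, 40, 29]


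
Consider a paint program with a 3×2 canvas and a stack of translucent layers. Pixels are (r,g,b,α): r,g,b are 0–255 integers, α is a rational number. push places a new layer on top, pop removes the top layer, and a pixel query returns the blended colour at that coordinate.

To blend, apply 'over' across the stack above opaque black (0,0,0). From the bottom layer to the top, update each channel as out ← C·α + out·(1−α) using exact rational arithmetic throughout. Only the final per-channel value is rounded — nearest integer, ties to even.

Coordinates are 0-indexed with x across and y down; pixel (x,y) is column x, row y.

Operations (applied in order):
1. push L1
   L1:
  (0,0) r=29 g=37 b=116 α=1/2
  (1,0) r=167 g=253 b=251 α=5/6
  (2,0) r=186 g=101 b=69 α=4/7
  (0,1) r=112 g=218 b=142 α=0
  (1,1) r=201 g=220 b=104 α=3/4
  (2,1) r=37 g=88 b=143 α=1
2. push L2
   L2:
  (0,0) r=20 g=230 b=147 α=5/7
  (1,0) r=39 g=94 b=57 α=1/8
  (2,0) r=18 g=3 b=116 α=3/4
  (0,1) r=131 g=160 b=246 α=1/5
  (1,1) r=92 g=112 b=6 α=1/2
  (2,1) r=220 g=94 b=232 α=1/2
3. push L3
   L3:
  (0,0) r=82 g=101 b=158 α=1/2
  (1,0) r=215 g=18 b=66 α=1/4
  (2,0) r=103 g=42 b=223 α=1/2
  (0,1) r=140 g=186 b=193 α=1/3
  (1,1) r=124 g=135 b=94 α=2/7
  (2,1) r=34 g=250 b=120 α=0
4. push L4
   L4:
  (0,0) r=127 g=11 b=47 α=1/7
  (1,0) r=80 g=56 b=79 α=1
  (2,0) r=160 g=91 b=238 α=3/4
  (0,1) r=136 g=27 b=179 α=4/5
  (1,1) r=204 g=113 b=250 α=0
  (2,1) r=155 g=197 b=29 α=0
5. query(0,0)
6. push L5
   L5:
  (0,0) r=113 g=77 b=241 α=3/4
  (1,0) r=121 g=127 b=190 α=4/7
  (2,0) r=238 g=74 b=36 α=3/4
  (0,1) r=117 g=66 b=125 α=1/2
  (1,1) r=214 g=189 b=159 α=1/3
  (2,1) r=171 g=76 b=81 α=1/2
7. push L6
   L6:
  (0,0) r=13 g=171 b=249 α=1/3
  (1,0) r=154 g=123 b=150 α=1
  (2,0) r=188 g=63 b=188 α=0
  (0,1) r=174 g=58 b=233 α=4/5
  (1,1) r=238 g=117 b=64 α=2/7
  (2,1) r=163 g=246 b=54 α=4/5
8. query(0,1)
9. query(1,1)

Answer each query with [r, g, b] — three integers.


query (0,0) [L1,L2,L3,L4] — begin 0,0,0
+L1 (α=1/2) → [29/2, 37/2, 58]
+L2 (α=5/7) → [129/7, 1187/7, 851/7]
+L3 (α=1/2) → [703/14, 947/7, 1957/14]
+L4 (α=1/7) → [2998/49, 5759/49, 6200/49]
→ [61, 118, 127]

(0,1) stack=L1,L2,L3,L4,L5,L6; from [0,0,0]:
+L1 (α=0) → [0, 0, 0]
+L2 (α=1/5) → [131/5, 32, 246/5]
+L3 (α=1/3) → [962/15, 250/3, 1457/15]
+L4 (α=4/5) → [9122/75, 574/15, 12197/75]
+L5 (α=1/2) → [17897/150, 782/15, 10786/75]
+L6 (α=4/5) → [122297/750, 4262/75, 80686/375]
= [163, 57, 215]

at x=1,y=1 over L1,L2,L3,L4,L5,L6:
after L1 α=3/4: [603/4, 165, 78]
after L2 α=1/2: [971/8, 277/2, 42]
after L3 α=2/7: [977/8, 275/2, 398/7]
after L4 α=0: [977/8, 275/2, 398/7]
after L5 α=1/3: [611/4, 464/3, 1909/21]
after L6 α=2/7: [4959/28, 3022/21, 12233/147]
= [177, 144, 83]


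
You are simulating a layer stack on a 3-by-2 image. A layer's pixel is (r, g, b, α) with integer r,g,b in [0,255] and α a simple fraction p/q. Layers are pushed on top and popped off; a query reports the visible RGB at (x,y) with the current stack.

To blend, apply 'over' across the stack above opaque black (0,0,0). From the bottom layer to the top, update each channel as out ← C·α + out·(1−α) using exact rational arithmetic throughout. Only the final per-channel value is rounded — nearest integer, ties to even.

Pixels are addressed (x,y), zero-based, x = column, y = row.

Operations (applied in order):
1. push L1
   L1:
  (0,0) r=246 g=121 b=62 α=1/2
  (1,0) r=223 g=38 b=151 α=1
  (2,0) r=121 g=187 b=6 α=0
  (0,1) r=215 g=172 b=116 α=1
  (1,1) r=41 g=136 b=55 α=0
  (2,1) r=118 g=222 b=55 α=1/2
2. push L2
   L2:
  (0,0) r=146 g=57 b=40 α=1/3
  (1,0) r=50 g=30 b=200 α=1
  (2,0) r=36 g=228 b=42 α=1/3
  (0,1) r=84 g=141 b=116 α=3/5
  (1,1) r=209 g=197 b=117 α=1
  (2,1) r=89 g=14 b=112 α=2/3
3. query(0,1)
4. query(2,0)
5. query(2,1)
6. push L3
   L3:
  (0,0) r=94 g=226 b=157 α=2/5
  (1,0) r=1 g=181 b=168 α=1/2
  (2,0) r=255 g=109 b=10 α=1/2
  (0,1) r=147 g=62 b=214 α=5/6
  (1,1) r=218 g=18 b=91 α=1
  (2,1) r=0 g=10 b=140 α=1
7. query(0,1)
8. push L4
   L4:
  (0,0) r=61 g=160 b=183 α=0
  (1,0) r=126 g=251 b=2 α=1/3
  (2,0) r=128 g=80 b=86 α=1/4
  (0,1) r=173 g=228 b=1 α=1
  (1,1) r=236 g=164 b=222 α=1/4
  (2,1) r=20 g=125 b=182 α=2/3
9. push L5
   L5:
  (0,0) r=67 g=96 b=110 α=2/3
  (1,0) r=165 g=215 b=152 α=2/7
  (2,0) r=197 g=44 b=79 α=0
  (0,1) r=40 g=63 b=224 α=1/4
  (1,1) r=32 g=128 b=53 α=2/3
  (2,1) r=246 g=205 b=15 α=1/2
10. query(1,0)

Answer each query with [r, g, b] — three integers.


query (0,1) [L1,L2] — begin 0,0,0
L1 α=1: [215, 172, 116]
L2 α=3/5: [682/5, 767/5, 116]
= [136, 153, 116]

at x=2,y=0 over L1,L2:
+L1 (α=0) → [0, 0, 0]
+L2 (α=1/3) → [12, 76, 14]
→ [12, 76, 14]

query (2,1) [L1,L2] — begin 0,0,0
L1 α=1/2: [59, 111, 55/2]
L2 α=2/3: [79, 139/3, 503/6]
rounded: [79, 46, 84]

(0,1) stack=L1,L2,L3; from [0,0,0]:
after L1 α=1: [215, 172, 116]
after L2 α=3/5: [682/5, 767/5, 116]
after L3 α=5/6: [4357/30, 2317/30, 593/3]
→ [145, 77, 198]

query (1,0) [L1,L2,L3,L4,L5] — begin 0,0,0
+L1 (α=1) → [223, 38, 151]
+L2 (α=1) → [50, 30, 200]
+L3 (α=1/2) → [51/2, 211/2, 184]
+L4 (α=1/3) → [59, 154, 370/3]
+L5 (α=2/7) → [625/7, 1200/7, 2762/21]
= [89, 171, 132]


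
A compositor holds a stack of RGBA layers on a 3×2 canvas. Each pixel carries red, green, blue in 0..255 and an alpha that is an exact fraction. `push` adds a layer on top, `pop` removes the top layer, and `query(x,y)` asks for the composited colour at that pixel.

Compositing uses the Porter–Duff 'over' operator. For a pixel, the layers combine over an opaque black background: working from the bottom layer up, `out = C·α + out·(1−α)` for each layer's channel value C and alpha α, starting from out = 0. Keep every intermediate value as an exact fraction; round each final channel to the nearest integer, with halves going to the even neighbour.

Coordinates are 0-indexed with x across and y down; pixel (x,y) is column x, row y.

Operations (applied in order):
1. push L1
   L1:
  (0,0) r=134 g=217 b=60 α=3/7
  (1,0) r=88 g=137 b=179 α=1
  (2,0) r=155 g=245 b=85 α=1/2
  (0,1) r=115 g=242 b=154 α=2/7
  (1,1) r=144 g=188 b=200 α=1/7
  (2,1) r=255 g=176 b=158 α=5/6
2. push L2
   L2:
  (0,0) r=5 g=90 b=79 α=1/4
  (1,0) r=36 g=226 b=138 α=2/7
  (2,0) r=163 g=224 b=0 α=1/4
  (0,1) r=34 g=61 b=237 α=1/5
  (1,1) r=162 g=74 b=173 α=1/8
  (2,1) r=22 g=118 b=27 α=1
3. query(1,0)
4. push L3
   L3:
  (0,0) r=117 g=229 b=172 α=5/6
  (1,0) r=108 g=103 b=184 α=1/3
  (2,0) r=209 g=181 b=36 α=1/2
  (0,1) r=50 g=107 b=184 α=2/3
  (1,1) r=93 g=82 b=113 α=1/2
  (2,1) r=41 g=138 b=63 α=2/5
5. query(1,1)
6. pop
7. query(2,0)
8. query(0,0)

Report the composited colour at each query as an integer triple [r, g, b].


at x=1,y=0 over L1,L2:
after L1 α=1: [88, 137, 179]
after L2 α=2/7: [512/7, 1137/7, 1171/7]
→ [73, 162, 167]

at x=1,y=1 over L1,L2,L3:
L1 α=1/7: [144/7, 188/7, 200/7]
L2 α=1/8: [153/4, 131/4, 373/8]
L3 α=1/2: [525/8, 459/8, 1277/16]
→ [66, 57, 80]

(2,0) stack=L1,L2; from [0,0,0]:
L1 α=1/2: [155/2, 245/2, 85/2]
L2 α=1/4: [791/8, 1183/8, 255/8]
= [99, 148, 32]

query (0,0) [L1,L2] — begin 0,0,0
after L1 α=3/7: [402/7, 93, 180/7]
after L2 α=1/4: [1241/28, 369/4, 1093/28]
→ [44, 92, 39]
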